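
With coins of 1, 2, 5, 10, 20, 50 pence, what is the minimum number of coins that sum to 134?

6

Greedy: take as many of the largest coin as possible, then repeat with the remainder.
134 − 2×50→34 − 1×20→14 − 1×10→4 − 2×2→0
Total coins = 2 + 1 + 1 + 2 = 6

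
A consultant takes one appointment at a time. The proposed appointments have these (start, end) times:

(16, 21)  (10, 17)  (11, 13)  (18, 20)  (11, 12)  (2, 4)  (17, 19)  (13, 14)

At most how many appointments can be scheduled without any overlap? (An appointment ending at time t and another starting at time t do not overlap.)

4

By end time: (2,4), (11,12), (11,13), (13,14), (10,17), (17,19), (18,20), (16,21).
Pick (2,4); next start ≥ 4 → (11,12); next start ≥ 12 → (13,14); next start ≥ 14 → (17,19).
Selected 4 appointments.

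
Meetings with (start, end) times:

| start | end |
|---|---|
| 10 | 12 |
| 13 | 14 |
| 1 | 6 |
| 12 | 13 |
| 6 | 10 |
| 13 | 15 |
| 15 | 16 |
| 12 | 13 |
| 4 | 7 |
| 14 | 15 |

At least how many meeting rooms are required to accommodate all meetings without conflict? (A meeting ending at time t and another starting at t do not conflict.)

2

starts: [1, 4, 6, 10, 12, 12, 13, 13, 14, 15]
ends:   [6, 7, 10, 12, 13, 13, 14, 15, 15, 16]
s1→1 s4→2  — peak 2.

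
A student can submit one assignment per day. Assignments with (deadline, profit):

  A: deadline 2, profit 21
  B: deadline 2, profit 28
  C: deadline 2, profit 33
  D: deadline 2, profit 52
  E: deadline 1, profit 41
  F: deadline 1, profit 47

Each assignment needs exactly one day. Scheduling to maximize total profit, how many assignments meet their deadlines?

Profit order: D=52 F=47 E=41 C=33 B=28 A=21
Assign: D→slot 2, F→slot 1, E skipped, C skipped, B skipped, A skipped.
Slots: [1:F] [2:D]
2 of 6 scheduled.

2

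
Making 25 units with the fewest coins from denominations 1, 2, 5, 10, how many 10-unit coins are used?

2

25 = 2×10 + 1×5
Count of 10: 2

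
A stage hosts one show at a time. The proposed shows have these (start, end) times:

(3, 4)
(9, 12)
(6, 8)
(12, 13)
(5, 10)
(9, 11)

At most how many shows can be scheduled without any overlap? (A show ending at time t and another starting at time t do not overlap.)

4

Greedy by earliest finish: after sorting by end time, pick each interval compatible with the last pick.
By end time: (3,4), (6,8), (5,10), (9,11), (9,12), (12,13).
Pick (3,4); next start ≥ 4 → (6,8); next start ≥ 8 → (9,11); next start ≥ 11 → (12,13).
Selected 4 shows.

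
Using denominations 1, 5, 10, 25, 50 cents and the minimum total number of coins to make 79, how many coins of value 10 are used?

0

Use the largest denomination that fits, subtract, and repeat.
79 = 1×50 + 1×25 + 4×1
Count of 10: 0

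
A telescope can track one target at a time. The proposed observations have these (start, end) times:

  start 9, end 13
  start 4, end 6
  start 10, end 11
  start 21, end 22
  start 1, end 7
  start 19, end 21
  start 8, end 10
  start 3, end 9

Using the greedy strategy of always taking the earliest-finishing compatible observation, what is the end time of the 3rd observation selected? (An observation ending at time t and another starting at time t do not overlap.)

Order by finish time; keep every interval that doesn't clash with the previous kept one.
Sorted by end: (4,6)  (1,7)  (3,9)  (8,10)  (10,11)  (9,13)  (19,21)  (21,22)
take (4,6); skip (3,9); take (8,10); take (10,11); take (19,21); take (21,22).
Selected: (4,6) (8,10) (10,11) (19,21) (21,22)

11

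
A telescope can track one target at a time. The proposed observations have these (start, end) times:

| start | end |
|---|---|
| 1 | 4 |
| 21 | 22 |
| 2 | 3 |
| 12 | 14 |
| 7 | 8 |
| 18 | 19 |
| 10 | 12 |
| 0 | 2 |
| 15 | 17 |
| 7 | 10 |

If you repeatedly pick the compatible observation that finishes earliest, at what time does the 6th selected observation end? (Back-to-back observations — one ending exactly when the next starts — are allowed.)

Greedy by earliest finish: after sorting by end time, pick each interval compatible with the last pick.
By end time: (0,2), (2,3), (1,4), (7,8), (7,10), (10,12), (12,14), (15,17), (18,19), (21,22).
Pick (0,2); next start ≥ 2 → (2,3); next start ≥ 3 → (7,8); next start ≥ 8 → (10,12); next start ≥ 12 → (12,14); next start ≥ 14 → (15,17); next start ≥ 17 → (18,19); next start ≥ 19 → (21,22).
Selected: (0,2) (2,3) (7,8) (10,12) (12,14) (15,17) (18,19) (21,22)

17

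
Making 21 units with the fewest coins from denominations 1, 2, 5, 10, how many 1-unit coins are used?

21 − 2×10→1 − 1×1→0
Count of 1: 1

1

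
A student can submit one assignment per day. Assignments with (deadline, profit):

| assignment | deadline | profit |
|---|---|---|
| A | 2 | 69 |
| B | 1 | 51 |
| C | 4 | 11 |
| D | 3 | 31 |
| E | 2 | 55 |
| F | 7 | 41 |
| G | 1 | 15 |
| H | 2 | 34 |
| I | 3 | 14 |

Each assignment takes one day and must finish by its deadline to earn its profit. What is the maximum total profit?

207

Take jobs in profit order; each goes to the latest open slot no later than its deadline.
Profit order: A=69 E=55 B=51 F=41 H=34 D=31 G=15 I=14 C=11
Assign: A→slot 2, E→slot 1, B skipped, F→slot 7, H skipped, D→slot 3, G skipped, I skipped, C→slot 4.
Slots: [1:E] [2:A] [3:D] [4:C] [7:F]
Profit = 55 + 69 + 31 + 11 + 41 = 207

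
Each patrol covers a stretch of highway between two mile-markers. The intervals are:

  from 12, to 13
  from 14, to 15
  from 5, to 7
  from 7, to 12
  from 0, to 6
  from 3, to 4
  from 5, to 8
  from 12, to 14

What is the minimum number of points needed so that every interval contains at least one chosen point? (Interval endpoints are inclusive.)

Process intervals by earliest right end; each time one isn't hit yet, stab at its right endpoint.
By right end: [3,4]  [0,6]  [5,7]  [5,8]  [7,12]  [12,13]  [12,14]  [14,15]
[3,4] uncovered → point at 4; [5,7] uncovered → point at 7; [12,13] uncovered → point at 13; [14,15] uncovered → point at 15.
Points: 4, 7, 13, 15 (4 total).

4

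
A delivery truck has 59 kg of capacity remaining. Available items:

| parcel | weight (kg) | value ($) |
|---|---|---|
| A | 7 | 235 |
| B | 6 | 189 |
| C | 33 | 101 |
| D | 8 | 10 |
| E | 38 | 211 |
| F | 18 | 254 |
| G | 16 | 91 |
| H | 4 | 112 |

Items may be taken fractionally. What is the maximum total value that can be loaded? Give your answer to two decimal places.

925.42

Order: A (235/7=33.57) > B (189/6=31.50) > H (112/4=28.00) > F (254/18=14.11) > G (91/16=5.69) > E (211/38=5.55) > C (101/33=3.06) > D (10/8=1.25)
Fill: take A (7 @ 235) → take B (6 @ 189) → take H (4 @ 112) → take F (18 @ 254) → take G (16 @ 91) → take 8/38 of E → 44.42; 59/59 used.
Total value = 925.42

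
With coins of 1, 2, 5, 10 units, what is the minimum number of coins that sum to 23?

Use the largest denomination that fits, subtract, and repeat.
23 = 2×10 + 1×2 + 1×1
Total coins = 2 + 1 + 1 = 4

4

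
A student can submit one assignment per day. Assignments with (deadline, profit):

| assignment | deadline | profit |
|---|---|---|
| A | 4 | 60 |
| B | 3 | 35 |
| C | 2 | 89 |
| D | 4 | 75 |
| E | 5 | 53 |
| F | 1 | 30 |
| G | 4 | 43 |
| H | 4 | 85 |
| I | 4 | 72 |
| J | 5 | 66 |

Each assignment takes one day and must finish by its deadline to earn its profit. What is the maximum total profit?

387

Take jobs in profit order; each goes to the latest open slot no later than its deadline.
Profit order: C=89 H=85 D=75 I=72 J=66 A=60 E=53 G=43 B=35 F=30
Assign: C→slot 2, H→slot 4, D→slot 3, I→slot 1, J→slot 5, A skipped, E skipped, G skipped, B skipped, F skipped.
Slots: [1:I] [2:C] [3:D] [4:H] [5:J]
Profit = 72 + 89 + 75 + 85 + 66 = 387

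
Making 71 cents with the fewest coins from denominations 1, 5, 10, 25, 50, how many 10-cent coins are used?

71 = 1×50 + 2×10 + 1×1
Count of 10: 2

2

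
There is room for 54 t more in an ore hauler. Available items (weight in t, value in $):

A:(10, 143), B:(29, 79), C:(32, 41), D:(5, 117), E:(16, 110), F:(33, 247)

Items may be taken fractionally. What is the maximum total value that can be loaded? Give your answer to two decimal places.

Sort by value per unit weight and fill in that order.
Order: D (117/5=23.40) > A (143/10=14.30) > F (247/33=7.48) > E (110/16=6.88) > B (79/29=2.72) > C (41/32=1.28)
Fill: take D (5 @ 117) → take A (10 @ 143) → take F (33 @ 247) → take 6/16 of E → 41.25; 54/54 used.
Total value = 548.25

548.25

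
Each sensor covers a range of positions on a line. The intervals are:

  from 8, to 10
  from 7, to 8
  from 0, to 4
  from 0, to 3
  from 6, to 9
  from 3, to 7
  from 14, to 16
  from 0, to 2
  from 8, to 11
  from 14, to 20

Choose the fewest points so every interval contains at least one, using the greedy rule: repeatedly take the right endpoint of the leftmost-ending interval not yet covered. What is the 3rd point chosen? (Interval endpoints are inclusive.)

Sorted: [0,2] [0,3] [0,4] [3,7] [7,8] [6,9] [8,10] [8,11] [14,16] [14,20]
{[0,2],[0,3],[0,4]} hit by 2; {[3,7],[7,8],[6,9]} hit by 7; {[8,10],[8,11]} hit by 10; {[14,16],[14,20]} hit by 16.
Points: 2, 7, 10, 16 (4 total).

10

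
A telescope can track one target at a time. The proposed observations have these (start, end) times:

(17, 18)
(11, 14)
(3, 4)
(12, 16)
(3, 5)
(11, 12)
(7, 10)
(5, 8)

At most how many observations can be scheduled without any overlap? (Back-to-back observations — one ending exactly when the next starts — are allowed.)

Sort by end time and greedily take each interval whose start is ≥ the last chosen end.
By end time: (3,4), (3,5), (5,8), (7,10), (11,12), (11,14), (12,16), (17,18).
Pick (3,4); next start ≥ 4 → (5,8); next start ≥ 8 → (11,12); next start ≥ 12 → (12,16); next start ≥ 16 → (17,18).
Selected 5 observations.

5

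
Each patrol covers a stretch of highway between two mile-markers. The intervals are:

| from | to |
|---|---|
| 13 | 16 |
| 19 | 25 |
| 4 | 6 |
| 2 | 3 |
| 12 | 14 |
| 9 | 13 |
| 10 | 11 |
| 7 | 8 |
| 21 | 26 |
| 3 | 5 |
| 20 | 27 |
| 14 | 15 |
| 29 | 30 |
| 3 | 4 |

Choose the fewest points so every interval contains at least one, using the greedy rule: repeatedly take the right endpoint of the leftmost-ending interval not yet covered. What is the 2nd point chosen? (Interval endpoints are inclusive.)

6

By right end: [2,3]  [3,4]  [3,5]  [4,6]  [7,8]  [10,11]  [9,13]  [12,14]  [14,15]  [13,16]  [19,25]  [21,26]  [20,27]  [29,30]
[2,3] uncovered → point at 3; [4,6] uncovered → point at 6; [7,8] uncovered → point at 8; [10,11] uncovered → point at 11; [12,14] uncovered → point at 14; [19,25] uncovered → point at 25; [29,30] uncovered → point at 30.
Points: 3, 6, 8, 11, 14, 25, 30 (7 total).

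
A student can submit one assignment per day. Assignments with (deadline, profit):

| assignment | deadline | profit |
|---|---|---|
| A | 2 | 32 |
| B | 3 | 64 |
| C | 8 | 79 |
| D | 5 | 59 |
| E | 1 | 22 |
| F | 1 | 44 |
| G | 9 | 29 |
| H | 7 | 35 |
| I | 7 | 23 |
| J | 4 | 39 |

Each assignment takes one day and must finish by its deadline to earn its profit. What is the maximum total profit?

404

By profit: C(d8,79), B(d3,64), D(d5,59), F(d1,44), J(d4,39), H(d7,35), A(d2,32), G(d9,29), I(d7,23), E(d1,22)
C→slot 8; B→slot 3; D→slot 5; F→slot 1; J→slot 4; H→slot 7; A→slot 2; G→slot 9; I→slot 6; E skipped.
Profit = 44 + 32 + 64 + 39 + 59 + 23 + 35 + 79 + 29 = 404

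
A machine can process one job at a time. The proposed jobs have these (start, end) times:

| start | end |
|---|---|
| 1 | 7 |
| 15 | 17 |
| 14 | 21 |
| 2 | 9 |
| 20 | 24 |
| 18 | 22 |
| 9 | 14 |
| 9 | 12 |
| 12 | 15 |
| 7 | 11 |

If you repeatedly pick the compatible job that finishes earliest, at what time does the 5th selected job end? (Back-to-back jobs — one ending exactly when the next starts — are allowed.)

Greedy by earliest finish: after sorting by end time, pick each interval compatible with the last pick.
Sorted by end: (1,7)  (2,9)  (7,11)  (9,12)  (9,14)  (12,15)  (15,17)  (14,21)  (18,22)  (20,24)
take (1,7); skip (2,9); take (7,11); skip (9,12); take (12,15); take (15,17); take (18,22); skip (20,24).
Selected: (1,7) (7,11) (12,15) (15,17) (18,22)

22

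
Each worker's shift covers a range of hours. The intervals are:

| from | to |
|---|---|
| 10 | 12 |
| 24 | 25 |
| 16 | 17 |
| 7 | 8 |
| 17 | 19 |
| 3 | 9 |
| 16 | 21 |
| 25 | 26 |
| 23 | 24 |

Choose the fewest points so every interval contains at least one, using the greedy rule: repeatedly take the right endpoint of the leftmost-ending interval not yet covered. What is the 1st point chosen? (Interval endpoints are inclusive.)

8

Process intervals by earliest right end; each time one isn't hit yet, stab at its right endpoint.
By right end: [7,8]  [3,9]  [10,12]  [16,17]  [17,19]  [16,21]  [23,24]  [24,25]  [25,26]
[7,8] uncovered → point at 8; [10,12] uncovered → point at 12; [16,17] uncovered → point at 17; [23,24] uncovered → point at 24; [25,26] uncovered → point at 26.
Points: 8, 12, 17, 24, 26 (5 total).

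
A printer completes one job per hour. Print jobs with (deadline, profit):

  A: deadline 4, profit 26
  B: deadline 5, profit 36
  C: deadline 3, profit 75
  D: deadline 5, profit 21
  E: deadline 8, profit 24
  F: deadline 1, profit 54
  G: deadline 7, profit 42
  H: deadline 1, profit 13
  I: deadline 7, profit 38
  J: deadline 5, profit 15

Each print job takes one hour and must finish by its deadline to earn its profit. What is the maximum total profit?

Profit order: C=75 F=54 G=42 I=38 B=36 A=26 E=24 D=21 J=15 H=13
Assign: C→slot 3, F→slot 1, G→slot 7, I→slot 6, B→slot 5, A→slot 4, E→slot 8, D→slot 2, J skipped, H skipped.
Slots: [1:F] [2:D] [3:C] [4:A] [5:B] [6:I] [7:G] [8:E]
Profit = 54 + 21 + 75 + 26 + 36 + 38 + 42 + 24 = 316

316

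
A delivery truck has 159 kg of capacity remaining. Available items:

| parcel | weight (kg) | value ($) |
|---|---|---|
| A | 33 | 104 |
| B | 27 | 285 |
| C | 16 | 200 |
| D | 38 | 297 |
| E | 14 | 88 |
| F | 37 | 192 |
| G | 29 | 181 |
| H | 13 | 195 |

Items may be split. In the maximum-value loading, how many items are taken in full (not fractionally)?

6

Sort by value per unit weight and fill in that order.
Order: H (195/13=15.00) > C (200/16=12.50) > B (285/27=10.56) > D (297/38=7.82) > E (88/14=6.29) > G (181/29=6.24) > F (192/37=5.19) > A (104/33=3.15)
Fill: take H (13 @ 195) → take C (16 @ 200) → take B (27 @ 285) → take D (38 @ 297) → take E (14 @ 88) → take G (29 @ 181) → take 22/37 of F → 114.16; 159/159 used.
6 item(s) taken whole; one partial (take 22/37 of F).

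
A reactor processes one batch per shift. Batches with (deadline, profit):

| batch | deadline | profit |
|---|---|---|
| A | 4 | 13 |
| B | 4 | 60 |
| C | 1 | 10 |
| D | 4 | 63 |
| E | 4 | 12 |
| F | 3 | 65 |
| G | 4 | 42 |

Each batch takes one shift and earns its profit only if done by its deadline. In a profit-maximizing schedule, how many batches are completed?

4

Take jobs in profit order; each goes to the latest open slot no later than its deadline.
By profit: F(d3,65), D(d4,63), B(d4,60), G(d4,42), A(d4,13), E(d4,12), C(d1,10)
F→slot 3; D→slot 4; B→slot 2; G→slot 1; A skipped; E skipped; C skipped.
4 of 7 scheduled.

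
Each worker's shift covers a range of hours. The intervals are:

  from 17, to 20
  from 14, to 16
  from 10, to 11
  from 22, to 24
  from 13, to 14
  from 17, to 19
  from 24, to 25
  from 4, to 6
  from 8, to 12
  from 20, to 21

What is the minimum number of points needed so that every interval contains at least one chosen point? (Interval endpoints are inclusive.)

6

Process intervals by earliest right end; each time one isn't hit yet, stab at its right endpoint.
By right end: [4,6]  [10,11]  [8,12]  [13,14]  [14,16]  [17,19]  [17,20]  [20,21]  [22,24]  [24,25]
[4,6] uncovered → point at 6; [10,11] uncovered → point at 11; [13,14] uncovered → point at 14; [17,19] uncovered → point at 19; [20,21] uncovered → point at 21; [22,24] uncovered → point at 24.
Points: 6, 11, 14, 19, 21, 24 (6 total).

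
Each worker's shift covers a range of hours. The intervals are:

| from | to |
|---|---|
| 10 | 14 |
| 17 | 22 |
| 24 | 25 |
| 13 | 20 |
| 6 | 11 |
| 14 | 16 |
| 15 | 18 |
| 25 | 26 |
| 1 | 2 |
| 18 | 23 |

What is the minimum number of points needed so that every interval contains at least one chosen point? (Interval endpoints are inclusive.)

5

Sort by right endpoint; whenever an interval is uncovered, place a point at its right end.
By right end: [1,2]  [6,11]  [10,14]  [14,16]  [15,18]  [13,20]  [17,22]  [18,23]  [24,25]  [25,26]
[1,2] uncovered → point at 2; [6,11] uncovered → point at 11; [14,16] uncovered → point at 16; [17,22] uncovered → point at 22; [24,25] uncovered → point at 25.
Points: 2, 11, 16, 22, 25 (5 total).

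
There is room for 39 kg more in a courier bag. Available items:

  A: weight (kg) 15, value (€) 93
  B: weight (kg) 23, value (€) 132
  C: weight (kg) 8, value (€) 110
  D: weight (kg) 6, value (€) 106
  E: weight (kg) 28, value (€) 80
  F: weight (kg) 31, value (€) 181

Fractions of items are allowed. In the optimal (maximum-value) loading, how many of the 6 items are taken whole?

Greedy by value/weight ratio, highest first.
Ratios (sorted): D 17.67, C 13.75, A 6.20, F 5.84, B 5.74, E 2.86
take D (6 @ 106); take C (8 @ 110); take A (15 @ 93); take 10/31 of F → 58.39. Capacity used 39/39.
3 item(s) taken whole; one partial (take 10/31 of F).

3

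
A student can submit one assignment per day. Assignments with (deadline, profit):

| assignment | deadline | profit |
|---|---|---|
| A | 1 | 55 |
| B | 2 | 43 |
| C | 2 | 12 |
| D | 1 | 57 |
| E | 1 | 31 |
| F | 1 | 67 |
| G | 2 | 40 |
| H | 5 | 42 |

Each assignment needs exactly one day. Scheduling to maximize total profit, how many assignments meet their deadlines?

Profit order: F=67 D=57 A=55 B=43 H=42 G=40 E=31 C=12
Assign: F→slot 1, D skipped, A skipped, B→slot 2, H→slot 5, G skipped, E skipped, C skipped.
Slots: [1:F] [2:B] [5:H]
3 of 8 scheduled.

3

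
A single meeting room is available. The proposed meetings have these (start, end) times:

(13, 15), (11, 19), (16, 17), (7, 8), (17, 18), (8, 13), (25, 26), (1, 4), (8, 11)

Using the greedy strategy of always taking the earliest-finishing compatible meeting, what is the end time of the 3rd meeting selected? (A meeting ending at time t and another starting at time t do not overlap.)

11

Order by finish time; keep every interval that doesn't clash with the previous kept one.
Sorted by end: (1,4)  (7,8)  (8,11)  (8,13)  (13,15)  (16,17)  (17,18)  (11,19)  (25,26)
take (1,4); take (7,8); take (8,11); skip (8,13); take (13,15); take (16,17); take (17,18); take (25,26).
Selected: (1,4) (7,8) (8,11) (13,15) (16,17) (17,18) (25,26)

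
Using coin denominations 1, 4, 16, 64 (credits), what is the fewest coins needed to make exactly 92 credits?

5

Use the largest denomination that fits, subtract, and repeat.
92 = 1×64 + 1×16 + 3×4
Total coins = 1 + 1 + 3 = 5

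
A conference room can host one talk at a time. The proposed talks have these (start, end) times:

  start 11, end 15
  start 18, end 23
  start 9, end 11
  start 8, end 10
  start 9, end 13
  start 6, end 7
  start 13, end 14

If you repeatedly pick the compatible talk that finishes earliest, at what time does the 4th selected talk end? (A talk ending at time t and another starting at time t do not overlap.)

Order by finish time; keep every interval that doesn't clash with the previous kept one.
By end time: (6,7), (8,10), (9,11), (9,13), (13,14), (11,15), (18,23).
Pick (6,7); next start ≥ 7 → (8,10); next start ≥ 10 → (13,14); next start ≥ 14 → (18,23).
Selected: (6,7) (8,10) (13,14) (18,23)

23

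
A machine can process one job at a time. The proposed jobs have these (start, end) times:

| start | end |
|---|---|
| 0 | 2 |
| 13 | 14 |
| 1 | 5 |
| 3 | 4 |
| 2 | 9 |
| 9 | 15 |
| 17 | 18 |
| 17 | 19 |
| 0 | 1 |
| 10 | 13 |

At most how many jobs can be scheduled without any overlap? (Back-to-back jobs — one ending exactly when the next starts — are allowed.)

5

Greedy by earliest finish: after sorting by end time, pick each interval compatible with the last pick.
By end time: (0,1), (0,2), (3,4), (1,5), (2,9), (10,13), (13,14), (9,15), (17,18), (17,19).
Pick (0,1); next start ≥ 1 → (3,4); next start ≥ 4 → (10,13); next start ≥ 13 → (13,14); next start ≥ 14 → (17,18).
Selected 5 jobs.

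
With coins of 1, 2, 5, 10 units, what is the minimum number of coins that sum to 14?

14 = 1×10 + 2×2
Total coins = 1 + 2 = 3

3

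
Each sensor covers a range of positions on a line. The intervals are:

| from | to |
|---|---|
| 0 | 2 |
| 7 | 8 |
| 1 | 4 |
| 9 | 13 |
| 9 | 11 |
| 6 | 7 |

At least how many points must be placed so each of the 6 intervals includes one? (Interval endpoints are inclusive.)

Sort by right endpoint; whenever an interval is uncovered, place a point at its right end.
By right end: [0,2]  [1,4]  [6,7]  [7,8]  [9,11]  [9,13]
[0,2] uncovered → point at 2; [6,7] uncovered → point at 7; [9,11] uncovered → point at 11.
Points: 2, 7, 11 (3 total).

3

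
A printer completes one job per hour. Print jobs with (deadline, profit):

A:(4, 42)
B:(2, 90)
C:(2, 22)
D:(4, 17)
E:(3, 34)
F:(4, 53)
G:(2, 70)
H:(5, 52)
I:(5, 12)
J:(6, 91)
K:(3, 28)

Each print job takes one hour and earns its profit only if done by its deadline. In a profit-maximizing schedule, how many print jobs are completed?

6

By profit: J(d6,91), B(d2,90), G(d2,70), F(d4,53), H(d5,52), A(d4,42), E(d3,34), K(d3,28), C(d2,22), D(d4,17), I(d5,12)
J→slot 6; B→slot 2; G→slot 1; F→slot 4; H→slot 5; A→slot 3; E skipped; K skipped; C skipped; D skipped; I skipped.
6 of 11 scheduled.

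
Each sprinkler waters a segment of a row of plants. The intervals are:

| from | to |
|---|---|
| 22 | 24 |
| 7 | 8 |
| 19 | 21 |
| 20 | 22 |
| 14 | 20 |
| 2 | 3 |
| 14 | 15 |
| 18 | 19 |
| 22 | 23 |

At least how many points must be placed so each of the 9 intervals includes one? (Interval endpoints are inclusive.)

5

Sorted: [2,3] [7,8] [14,15] [18,19] [14,20] [19,21] [20,22] [22,23] [22,24]
{[2,3]} hit by 3; {[7,8]} hit by 8; {[14,15]} hit by 15; {[18,19],[14,20],[19,21]} hit by 19; {[20,22],[22,23],[22,24]} hit by 22.
Points: 3, 8, 15, 19, 22 (5 total).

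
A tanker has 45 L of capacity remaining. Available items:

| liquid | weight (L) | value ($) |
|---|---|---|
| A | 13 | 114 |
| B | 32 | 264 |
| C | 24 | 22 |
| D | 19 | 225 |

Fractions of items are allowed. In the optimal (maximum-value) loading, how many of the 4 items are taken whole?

Greedy by value/weight ratio, highest first.
Order: D (225/19=11.84) > A (114/13=8.77) > B (264/32=8.25) > C (22/24=0.92)
Fill: take D (19 @ 225) → take A (13 @ 114) → take 13/32 of B → 107.25; 45/45 used.
2 item(s) taken whole; one partial (take 13/32 of B).

2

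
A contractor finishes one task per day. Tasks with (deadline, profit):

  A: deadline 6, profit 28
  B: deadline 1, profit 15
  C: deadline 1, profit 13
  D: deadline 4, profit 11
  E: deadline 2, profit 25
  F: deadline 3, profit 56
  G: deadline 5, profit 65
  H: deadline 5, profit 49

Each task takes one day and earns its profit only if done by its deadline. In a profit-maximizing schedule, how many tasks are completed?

6

By profit: G(d5,65), F(d3,56), H(d5,49), A(d6,28), E(d2,25), B(d1,15), C(d1,13), D(d4,11)
G→slot 5; F→slot 3; H→slot 4; A→slot 6; E→slot 2; B→slot 1; C skipped; D skipped.
6 of 8 scheduled.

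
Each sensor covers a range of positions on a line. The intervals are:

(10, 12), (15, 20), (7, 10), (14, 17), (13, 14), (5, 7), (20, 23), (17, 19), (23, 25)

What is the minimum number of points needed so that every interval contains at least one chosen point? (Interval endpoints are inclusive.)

5

By right end: [5,7]  [7,10]  [10,12]  [13,14]  [14,17]  [17,19]  [15,20]  [20,23]  [23,25]
[5,7] uncovered → point at 7; [10,12] uncovered → point at 12; [13,14] uncovered → point at 14; [17,19] uncovered → point at 19; [20,23] uncovered → point at 23.
Points: 7, 12, 14, 19, 23 (5 total).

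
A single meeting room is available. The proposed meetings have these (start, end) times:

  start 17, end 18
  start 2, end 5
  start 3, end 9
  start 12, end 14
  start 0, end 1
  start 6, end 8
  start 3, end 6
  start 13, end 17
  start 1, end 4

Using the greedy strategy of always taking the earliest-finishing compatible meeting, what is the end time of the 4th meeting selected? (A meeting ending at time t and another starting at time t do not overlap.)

14

Greedy by earliest finish: after sorting by end time, pick each interval compatible with the last pick.
Sorted by end: (0,1)  (1,4)  (2,5)  (3,6)  (6,8)  (3,9)  (12,14)  (13,17)  (17,18)
take (0,1); take (1,4); skip (3,6); take (6,8); take (12,14); take (17,18).
Selected: (0,1) (1,4) (6,8) (12,14) (17,18)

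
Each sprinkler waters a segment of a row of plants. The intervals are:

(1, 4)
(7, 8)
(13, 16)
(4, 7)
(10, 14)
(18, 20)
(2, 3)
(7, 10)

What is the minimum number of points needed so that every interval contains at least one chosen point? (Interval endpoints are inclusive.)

Process intervals by earliest right end; each time one isn't hit yet, stab at its right endpoint.
Sorted: [2,3] [1,4] [4,7] [7,8] [7,10] [10,14] [13,16] [18,20]
{[2,3],[1,4]} hit by 3; {[4,7],[7,8],[7,10]} hit by 7; {[10,14],[13,16]} hit by 14; {[18,20]} hit by 20.
Points: 3, 7, 14, 20 (4 total).

4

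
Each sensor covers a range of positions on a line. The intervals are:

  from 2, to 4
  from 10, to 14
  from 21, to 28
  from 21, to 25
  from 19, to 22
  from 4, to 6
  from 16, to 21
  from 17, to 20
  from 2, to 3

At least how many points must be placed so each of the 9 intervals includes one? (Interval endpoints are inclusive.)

5

Sorted: [2,3] [2,4] [4,6] [10,14] [17,20] [16,21] [19,22] [21,25] [21,28]
{[2,3],[2,4]} hit by 3; {[4,6]} hit by 6; {[10,14]} hit by 14; {[17,20],[16,21],[19,22]} hit by 20; {[21,25],[21,28]} hit by 25.
Points: 3, 6, 14, 20, 25 (5 total).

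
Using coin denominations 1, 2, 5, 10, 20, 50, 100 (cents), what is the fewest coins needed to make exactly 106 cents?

Greedy: take as many of the largest coin as possible, then repeat with the remainder.
106 = 1×100 + 1×5 + 1×1
Total coins = 1 + 1 + 1 = 3

3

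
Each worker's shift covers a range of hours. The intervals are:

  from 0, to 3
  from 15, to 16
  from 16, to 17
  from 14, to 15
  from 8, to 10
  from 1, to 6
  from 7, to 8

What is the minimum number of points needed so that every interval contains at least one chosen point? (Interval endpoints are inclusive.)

Sort by right endpoint; whenever an interval is uncovered, place a point at its right end.
Sorted: [0,3] [1,6] [7,8] [8,10] [14,15] [15,16] [16,17]
{[0,3],[1,6]} hit by 3; {[7,8],[8,10]} hit by 8; {[14,15],[15,16]} hit by 15; {[16,17]} hit by 17.
Points: 3, 8, 15, 17 (4 total).

4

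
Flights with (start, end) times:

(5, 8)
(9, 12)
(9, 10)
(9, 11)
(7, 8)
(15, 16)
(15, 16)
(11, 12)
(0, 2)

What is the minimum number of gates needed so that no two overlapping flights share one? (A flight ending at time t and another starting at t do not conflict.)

The answer is the maximum number of intervals overlapping at any instant.
Events (time:±→running): 0:+→1 2:-→0 5:+→1 7:+→2 8:-→1 8:-→0 9:+→1 9:+→2 9:+→3 … peak 3.

3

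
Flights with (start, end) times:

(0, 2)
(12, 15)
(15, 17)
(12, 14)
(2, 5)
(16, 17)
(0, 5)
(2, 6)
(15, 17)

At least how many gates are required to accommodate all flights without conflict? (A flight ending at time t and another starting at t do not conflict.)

Count concurrent intervals with a sweep; the peak is the room count.
Events (time:±→running): 0:+→1 0:+→2 2:-→1 2:+→2 2:+→3 … peak 3.

3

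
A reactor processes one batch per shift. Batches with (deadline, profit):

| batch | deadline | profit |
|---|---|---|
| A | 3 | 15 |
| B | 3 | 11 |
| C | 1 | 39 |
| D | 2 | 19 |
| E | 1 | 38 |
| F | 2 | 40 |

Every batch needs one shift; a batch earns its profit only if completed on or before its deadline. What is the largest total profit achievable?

94

Profit order: F=40 C=39 E=38 D=19 A=15 B=11
Assign: F→slot 2, C→slot 1, E skipped, D skipped, A→slot 3, B skipped.
Slots: [1:C] [2:F] [3:A]
Profit = 39 + 40 + 15 = 94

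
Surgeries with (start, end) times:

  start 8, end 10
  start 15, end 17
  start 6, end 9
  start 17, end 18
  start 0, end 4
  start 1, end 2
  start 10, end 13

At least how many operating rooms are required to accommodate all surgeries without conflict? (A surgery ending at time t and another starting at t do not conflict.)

2

The answer is the maximum number of intervals overlapping at any instant.
starts: [0, 1, 6, 8, 10, 15, 17]
ends:   [2, 4, 9, 10, 13, 17, 18]
s0→1 s1→2  — peak 2.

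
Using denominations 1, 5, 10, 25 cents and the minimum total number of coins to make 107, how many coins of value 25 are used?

4

107 = 4×25 + 1×5 + 2×1
Count of 25: 4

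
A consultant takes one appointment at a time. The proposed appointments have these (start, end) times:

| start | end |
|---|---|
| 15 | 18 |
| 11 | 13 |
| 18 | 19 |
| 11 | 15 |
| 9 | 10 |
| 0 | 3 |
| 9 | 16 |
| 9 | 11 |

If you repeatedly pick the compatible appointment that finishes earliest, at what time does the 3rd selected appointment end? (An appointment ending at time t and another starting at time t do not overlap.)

13

Order by finish time; keep every interval that doesn't clash with the previous kept one.
Sorted by end: (0,3)  (9,10)  (9,11)  (11,13)  (11,15)  (9,16)  (15,18)  (18,19)
take (0,3); take (9,10); take (11,13); skip (11,15); skip (9,16); take (15,18); take (18,19).
Selected: (0,3) (9,10) (11,13) (15,18) (18,19)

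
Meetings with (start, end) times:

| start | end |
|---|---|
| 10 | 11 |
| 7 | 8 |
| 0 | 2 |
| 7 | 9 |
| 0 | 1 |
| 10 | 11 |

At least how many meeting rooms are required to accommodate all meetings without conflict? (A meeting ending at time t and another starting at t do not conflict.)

The answer is the maximum number of intervals overlapping at any instant.
starts: [0, 0, 7, 7, 10, 10]
ends:   [1, 2, 8, 9, 11, 11]
s0→1 s0→2  — peak 2.

2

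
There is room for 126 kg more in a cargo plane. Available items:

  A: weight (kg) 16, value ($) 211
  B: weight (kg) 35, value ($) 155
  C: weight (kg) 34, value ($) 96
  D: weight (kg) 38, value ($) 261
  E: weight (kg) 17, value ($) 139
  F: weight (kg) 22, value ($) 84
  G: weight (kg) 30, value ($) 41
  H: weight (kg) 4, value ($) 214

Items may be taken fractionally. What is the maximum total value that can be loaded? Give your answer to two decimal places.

1041.09

Sort by value per unit weight and fill in that order.
Order: H (214/4=53.50) > A (211/16=13.19) > E (139/17=8.18) > D (261/38=6.87) > B (155/35=4.43) > F (84/22=3.82) > C (96/34=2.82) > G (41/30=1.37)
Fill: take H (4 @ 214) → take A (16 @ 211) → take E (17 @ 139) → take D (38 @ 261) → take B (35 @ 155) → take 16/22 of F → 61.09; 126/126 used.
Total value = 1041.09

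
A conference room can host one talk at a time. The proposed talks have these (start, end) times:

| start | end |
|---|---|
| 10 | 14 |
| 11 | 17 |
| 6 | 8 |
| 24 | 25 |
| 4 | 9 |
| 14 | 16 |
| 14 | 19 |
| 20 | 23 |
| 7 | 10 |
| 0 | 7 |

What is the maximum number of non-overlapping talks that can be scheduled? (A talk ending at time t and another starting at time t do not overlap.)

6

Sorted by end: (0,7)  (6,8)  (4,9)  (7,10)  (10,14)  (14,16)  (11,17)  (14,19)  (20,23)  (24,25)
take (0,7); skip (4,9); take (7,10); take (10,14); take (14,16); skip (11,17); skip (14,19); take (20,23); take (24,25).
Selected 6 talks.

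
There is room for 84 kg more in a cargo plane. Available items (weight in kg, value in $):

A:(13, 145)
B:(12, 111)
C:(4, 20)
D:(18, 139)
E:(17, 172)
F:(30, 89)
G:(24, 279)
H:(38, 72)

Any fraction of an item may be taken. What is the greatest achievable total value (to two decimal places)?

846.00

Greedy by value/weight ratio, highest first.
Ratios (sorted): G 11.62, A 11.15, E 10.12, B 9.25, D 7.72, C 5.00, F 2.97, H 1.89
take G (24 @ 279); take A (13 @ 145); take E (17 @ 172); take B (12 @ 111); take D (18 @ 139). Capacity used 84/84.
Total value = 846.00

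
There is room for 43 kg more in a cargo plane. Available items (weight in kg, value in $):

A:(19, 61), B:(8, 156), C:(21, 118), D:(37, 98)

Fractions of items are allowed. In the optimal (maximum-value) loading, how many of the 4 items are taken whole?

Order: B (156/8=19.50) > C (118/21=5.62) > A (61/19=3.21) > D (98/37=2.65)
Fill: take B (8 @ 156) → take C (21 @ 118) → take 14/19 of A → 44.95; 43/43 used.
2 item(s) taken whole; one partial (take 14/19 of A).

2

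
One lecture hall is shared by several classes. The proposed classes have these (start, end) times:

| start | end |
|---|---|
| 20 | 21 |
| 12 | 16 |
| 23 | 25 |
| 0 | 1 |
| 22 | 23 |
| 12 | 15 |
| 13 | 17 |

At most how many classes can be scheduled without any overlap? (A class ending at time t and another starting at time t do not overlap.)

By end time: (0,1), (12,15), (12,16), (13,17), (20,21), (22,23), (23,25).
Pick (0,1); next start ≥ 1 → (12,15); next start ≥ 15 → (20,21); next start ≥ 21 → (22,23); next start ≥ 23 → (23,25).
Selected 5 classes.

5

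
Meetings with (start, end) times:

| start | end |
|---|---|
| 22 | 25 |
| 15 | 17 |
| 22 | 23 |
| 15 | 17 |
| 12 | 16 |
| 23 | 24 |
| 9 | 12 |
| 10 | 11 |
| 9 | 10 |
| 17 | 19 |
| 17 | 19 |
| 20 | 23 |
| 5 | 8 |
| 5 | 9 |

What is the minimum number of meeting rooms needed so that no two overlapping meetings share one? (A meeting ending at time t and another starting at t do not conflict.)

3

The answer is the maximum number of intervals overlapping at any instant.
Events (time:±→running): 5:+→1 5:+→2 8:-→1 9:-→0 9:+→1 9:+→2 10:-→1 10:+→2 11:-→1 12:-→0 12:+→1 15:+→2 15:+→3 … peak 3.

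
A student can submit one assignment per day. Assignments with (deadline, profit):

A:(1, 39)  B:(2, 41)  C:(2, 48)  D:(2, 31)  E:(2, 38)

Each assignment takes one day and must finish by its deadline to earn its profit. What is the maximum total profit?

89

Profit order: C=48 B=41 A=39 E=38 D=31
Assign: C→slot 2, B→slot 1, A skipped, E skipped, D skipped.
Slots: [1:B] [2:C]
Profit = 41 + 48 = 89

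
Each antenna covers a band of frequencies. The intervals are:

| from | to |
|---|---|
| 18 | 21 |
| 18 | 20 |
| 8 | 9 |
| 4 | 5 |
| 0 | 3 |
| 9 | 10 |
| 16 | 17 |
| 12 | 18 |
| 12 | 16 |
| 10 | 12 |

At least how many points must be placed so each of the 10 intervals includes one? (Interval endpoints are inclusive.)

6

By right end: [0,3]  [4,5]  [8,9]  [9,10]  [10,12]  [12,16]  [16,17]  [12,18]  [18,20]  [18,21]
[0,3] uncovered → point at 3; [4,5] uncovered → point at 5; [8,9] uncovered → point at 9; [10,12] uncovered → point at 12; [16,17] uncovered → point at 17; [18,20] uncovered → point at 20.
Points: 3, 5, 9, 12, 17, 20 (6 total).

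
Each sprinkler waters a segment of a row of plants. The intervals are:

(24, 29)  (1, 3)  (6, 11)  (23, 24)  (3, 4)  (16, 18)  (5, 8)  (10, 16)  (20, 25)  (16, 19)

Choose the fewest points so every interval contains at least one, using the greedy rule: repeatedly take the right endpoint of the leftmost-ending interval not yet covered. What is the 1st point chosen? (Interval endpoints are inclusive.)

3

Sorted: [1,3] [3,4] [5,8] [6,11] [10,16] [16,18] [16,19] [23,24] [20,25] [24,29]
{[1,3],[3,4]} hit by 3; {[5,8],[6,11]} hit by 8; {[10,16],[16,18],[16,19]} hit by 16; {[23,24],[20,25],[24,29]} hit by 24.
Points: 3, 8, 16, 24 (4 total).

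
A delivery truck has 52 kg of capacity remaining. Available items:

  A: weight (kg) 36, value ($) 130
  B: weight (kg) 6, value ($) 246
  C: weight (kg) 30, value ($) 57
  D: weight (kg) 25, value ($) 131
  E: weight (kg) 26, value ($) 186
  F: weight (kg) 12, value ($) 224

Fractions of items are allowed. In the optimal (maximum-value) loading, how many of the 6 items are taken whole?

3

Greedy by value/weight ratio, highest first.
Ratios (sorted): B 41.00, F 18.67, E 7.15, D 5.24, A 3.61, C 1.90
take B (6 @ 246); take F (12 @ 224); take E (26 @ 186); take 8/25 of D → 41.92. Capacity used 52/52.
3 item(s) taken whole; one partial (take 8/25 of D).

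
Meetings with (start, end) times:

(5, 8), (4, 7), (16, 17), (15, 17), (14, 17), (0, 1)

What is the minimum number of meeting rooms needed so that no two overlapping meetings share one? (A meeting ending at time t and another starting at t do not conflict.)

starts: [0, 4, 5, 14, 15, 16]
ends:   [1, 7, 8, 17, 17, 17]
s0→1 e1→0 s4→1 s5→2 e7→1 e8→0 s14→1 s15→2 s16→3  — peak 3.

3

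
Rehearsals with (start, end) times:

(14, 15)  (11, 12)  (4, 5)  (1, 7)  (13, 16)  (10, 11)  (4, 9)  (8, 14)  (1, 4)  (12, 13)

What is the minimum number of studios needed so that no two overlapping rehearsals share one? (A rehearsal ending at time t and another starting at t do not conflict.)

Count concurrent intervals with a sweep; the peak is the room count.
starts: [1, 1, 4, 4, 8, 10, 11, 12, 13, 14]
ends:   [4, 5, 7, 9, 11, 12, 13, 14, 15, 16]
s1→1 s1→2 e4→1 s4→2 s4→3  — peak 3.

3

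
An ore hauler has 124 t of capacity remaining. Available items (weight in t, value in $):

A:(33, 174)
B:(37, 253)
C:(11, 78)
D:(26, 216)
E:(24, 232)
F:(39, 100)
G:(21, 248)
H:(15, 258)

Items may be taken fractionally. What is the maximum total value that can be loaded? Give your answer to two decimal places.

1216.62

Order: H (258/15=17.20) > G (248/21=11.81) > E (232/24=9.67) > D (216/26=8.31) > C (78/11=7.09) > B (253/37=6.84) > A (174/33=5.27) > F (100/39=2.56)
Fill: take H (15 @ 258) → take G (21 @ 248) → take E (24 @ 232) → take D (26 @ 216) → take C (11 @ 78) → take 27/37 of B → 184.62; 124/124 used.
Total value = 1216.62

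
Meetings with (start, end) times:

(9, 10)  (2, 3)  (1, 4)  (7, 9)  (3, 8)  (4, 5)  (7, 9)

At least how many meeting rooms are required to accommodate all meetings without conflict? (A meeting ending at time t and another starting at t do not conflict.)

3

The answer is the maximum number of intervals overlapping at any instant.
starts: [1, 2, 3, 4, 7, 7, 9]
ends:   [3, 4, 5, 8, 9, 9, 10]
s1→1 s2→2 e3→1 s3→2 e4→1 s4→2 e5→1 s7→2 s7→3  — peak 3.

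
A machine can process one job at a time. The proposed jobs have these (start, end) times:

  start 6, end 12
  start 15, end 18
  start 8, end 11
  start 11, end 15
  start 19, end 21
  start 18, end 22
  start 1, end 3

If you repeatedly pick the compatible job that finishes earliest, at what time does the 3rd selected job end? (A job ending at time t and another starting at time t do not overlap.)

15

Greedy by earliest finish: after sorting by end time, pick each interval compatible with the last pick.
Sorted by end: (1,3)  (8,11)  (6,12)  (11,15)  (15,18)  (19,21)  (18,22)
take (1,3); take (8,11); skip (6,12); take (11,15); take (15,18); take (19,21).
Selected: (1,3) (8,11) (11,15) (15,18) (19,21)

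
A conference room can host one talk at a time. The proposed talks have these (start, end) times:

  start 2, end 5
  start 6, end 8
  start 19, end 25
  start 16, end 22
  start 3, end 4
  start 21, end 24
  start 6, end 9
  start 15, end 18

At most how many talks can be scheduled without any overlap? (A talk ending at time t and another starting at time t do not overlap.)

By end time: (3,4), (2,5), (6,8), (6,9), (15,18), (16,22), (21,24), (19,25).
Pick (3,4); next start ≥ 4 → (6,8); next start ≥ 8 → (15,18); next start ≥ 18 → (21,24).
Selected 4 talks.

4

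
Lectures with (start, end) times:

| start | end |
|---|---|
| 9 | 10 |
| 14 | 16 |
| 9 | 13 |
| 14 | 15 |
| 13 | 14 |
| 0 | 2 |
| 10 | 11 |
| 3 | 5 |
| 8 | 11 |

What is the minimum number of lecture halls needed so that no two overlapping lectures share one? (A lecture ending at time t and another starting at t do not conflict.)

3

Events (time:±→running): 0:+→1 2:-→0 3:+→1 5:-→0 8:+→1 9:+→2 9:+→3 … peak 3.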